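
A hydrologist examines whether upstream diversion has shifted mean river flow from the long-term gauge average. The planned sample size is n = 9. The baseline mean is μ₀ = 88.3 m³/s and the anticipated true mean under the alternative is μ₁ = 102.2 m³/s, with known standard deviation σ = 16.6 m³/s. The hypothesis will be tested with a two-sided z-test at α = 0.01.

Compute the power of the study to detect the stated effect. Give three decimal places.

Power ≈ 0.475

Standardized effect: d = |μ₁ − μ₀| / σ = |102.2 − 88.3| / 16.6 = 0.8373
Noncentrality parameter: δ = d·√n = 0.8373 × √9 = 2.5120
Two-sided α = 0.01 → critical value z_{0.005} = 2.576.
Power = Φ(δ − 2.576) + Φ(−δ − 2.576) = Φ(-0.064) + Φ(-5.088) = 0.4746 + 0.0000 = 0.4746.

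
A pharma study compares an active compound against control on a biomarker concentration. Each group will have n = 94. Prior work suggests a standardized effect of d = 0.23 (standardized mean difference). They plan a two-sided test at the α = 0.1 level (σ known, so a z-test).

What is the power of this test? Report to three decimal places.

Noncentrality parameter: δ = d·√(n/2) = 0.23 × √(94/2) = 1.5768
Critical value for a two-sided test at α = 0.1: z_{α/2} = 1.645.
Power = Φ(δ − 1.645) + Φ(−δ − 1.645) = Φ(-0.068) + Φ(-3.222) = 0.4729 + 0.0006 = 0.4735.

Power ≈ 0.474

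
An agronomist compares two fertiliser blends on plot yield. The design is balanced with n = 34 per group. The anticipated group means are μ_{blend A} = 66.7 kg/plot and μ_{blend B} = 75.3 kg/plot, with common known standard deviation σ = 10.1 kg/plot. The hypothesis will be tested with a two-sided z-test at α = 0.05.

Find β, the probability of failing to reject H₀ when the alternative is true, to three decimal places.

Standardized effect: d = |μ_{blend A} − μ_{blend B}| / σ = |66.7 − 75.3| / 10.1 = 0.8515
Noncentrality parameter: δ = d·√(n/2) = 0.8515 × √(34/2) = 3.5108
Two-sided α = 0.05 → critical value z_{0.025} = 1.960.
Power = Φ(δ − 1.960) + Φ(−δ − 1.960) = Φ(1.551) + Φ(-5.471) = 0.9395 + 0.0000 = 0.9395.
Type II error: β = 1 − power = 1 − 0.9395 = 0.0605.

β ≈ 0.060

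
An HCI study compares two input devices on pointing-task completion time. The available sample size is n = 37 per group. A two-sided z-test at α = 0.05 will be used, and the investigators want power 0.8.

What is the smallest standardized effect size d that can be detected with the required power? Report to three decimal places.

d ≈ 0.651

Required noncentrality: δ = z_{0.025} + z_{0.20} = 1.960 + 0.842 = 2.802.
(Lower-tail contribution to power is negligible for δ > 0.)
δ = d·√(n/2) ⇒ d = δ/√(n/2) = 2.802/√(37/2) = 0.6514.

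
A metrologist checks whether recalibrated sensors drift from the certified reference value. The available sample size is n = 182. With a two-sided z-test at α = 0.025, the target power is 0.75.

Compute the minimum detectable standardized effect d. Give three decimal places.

d ≈ 0.216

Required noncentrality: δ = z_{0.0125} + z_{0.25} = 2.241 + 0.674 = 2.916.
(The second rejection-region term Φ(−δ − z_{α/2}) is negligible and dropped.)
δ = d·√n ⇒ d = δ/√n = 2.916/√182 = 0.2161.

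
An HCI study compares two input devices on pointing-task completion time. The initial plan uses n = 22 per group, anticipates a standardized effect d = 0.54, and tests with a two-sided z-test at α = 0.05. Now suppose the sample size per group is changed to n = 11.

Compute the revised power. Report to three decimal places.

With n = 11 per group: δ = d·√(n/2) = 0.54 × √(11/2) = 1.2664. Critical value z_{0.025} = 1.960.
Revised power = Φ(δ − 1.960) + Φ(−δ − 1.960) = Φ(-0.694) + Φ(-3.226) = 0.2440 + 0.0006 = 0.2446.

Power ≈ 0.245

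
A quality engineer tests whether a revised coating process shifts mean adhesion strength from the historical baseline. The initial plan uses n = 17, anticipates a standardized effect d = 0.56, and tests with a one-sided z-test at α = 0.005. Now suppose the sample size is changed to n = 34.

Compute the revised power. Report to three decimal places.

With n = 34: δ = d·√n = 0.56 × √34 = 3.2653. Critical value z_{0.005} = 2.576.
Revised power = Φ(δ − 2.576) = Φ(0.690) = 0.7547.

Power ≈ 0.755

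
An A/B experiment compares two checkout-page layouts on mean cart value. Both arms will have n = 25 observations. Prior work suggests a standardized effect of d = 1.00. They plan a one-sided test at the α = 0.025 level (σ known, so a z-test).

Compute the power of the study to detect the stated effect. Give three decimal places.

Power ≈ 0.942

Noncentrality parameter: δ = d·√(n/2) = 1.00 × √(25/2) = 3.5355
Critical value for a one-sided test at α = 0.025: z_α = 1.960.
Power = Φ(δ − 1.960) = Φ(1.576) = 0.9424.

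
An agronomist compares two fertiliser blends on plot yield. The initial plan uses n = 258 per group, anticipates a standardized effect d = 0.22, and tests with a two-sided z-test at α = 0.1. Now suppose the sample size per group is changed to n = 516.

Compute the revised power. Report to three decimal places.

Power ≈ 0.971

With n = 516 per group: δ = d·√(n/2) = 0.22 × √(516/2) = 3.5337. Critical value z_{0.05} = 1.645.
Revised power = Φ(δ − 1.645) + Φ(−δ − 1.645) = Φ(1.889) + Φ(-5.179) = 0.9705 + 0.0000 = 0.9705.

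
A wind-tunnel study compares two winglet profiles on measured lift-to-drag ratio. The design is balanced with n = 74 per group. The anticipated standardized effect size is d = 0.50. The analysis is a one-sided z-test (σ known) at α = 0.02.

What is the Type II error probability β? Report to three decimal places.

β ≈ 0.162

Noncentrality parameter: δ = d·√(n/2) = 0.50 × √(74/2) = 3.0414
One-sided α = 0.02 → critical value z_{0.02} = 2.054.
Power = P(Z > 2.054 − δ) = Φ(0.988) = 0.8383.
Type II error: β = 1 − power = 1 − 0.8383 = 0.1617.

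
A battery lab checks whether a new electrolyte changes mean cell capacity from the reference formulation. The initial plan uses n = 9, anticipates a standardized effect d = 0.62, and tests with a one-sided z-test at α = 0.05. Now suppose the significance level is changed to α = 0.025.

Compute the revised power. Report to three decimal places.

Power ≈ 0.460

δ = d·√n = 0.62 × √9 = 1.8600 (unchanged). New critical value: z_{0.025} = 1.960.
Revised power = P(Z > 1.960 − δ) = Φ(-0.100) = 0.4602.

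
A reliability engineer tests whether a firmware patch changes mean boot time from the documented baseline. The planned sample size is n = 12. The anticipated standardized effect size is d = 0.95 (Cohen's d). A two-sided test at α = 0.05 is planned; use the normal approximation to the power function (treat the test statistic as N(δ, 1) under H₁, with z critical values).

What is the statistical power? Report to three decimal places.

Power ≈ 0.908

Noncentrality parameter: δ = d·√n = 0.95 × √12 = 3.2909
Two-sided α = 0.05 → critical value z_{0.025} = 1.960.
Power = Φ(δ − 1.960) + Φ(−δ − 1.960) = Φ(1.331) + Φ(-5.251) = 0.9084 + 0.0000 = 0.9084.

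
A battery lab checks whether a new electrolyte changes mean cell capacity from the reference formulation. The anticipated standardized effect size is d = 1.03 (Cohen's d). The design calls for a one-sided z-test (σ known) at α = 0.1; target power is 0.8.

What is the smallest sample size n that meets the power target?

Set Φ(δ − 1.282) = 0.8; then δ − 1.282 = Φ⁻¹(0.8) = 0.842, giving δ = 2.123.
δ = d·√n ⇒ n = (δ/d)² = (2.123 / 1.03)² = 4.25.
Rounding up, n = 5.

n = 5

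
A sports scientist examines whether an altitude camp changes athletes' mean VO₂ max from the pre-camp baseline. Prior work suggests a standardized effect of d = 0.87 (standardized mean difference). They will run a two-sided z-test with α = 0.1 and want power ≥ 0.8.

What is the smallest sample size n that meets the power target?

n = 9

Set Φ(δ − 1.645) = 0.8; then δ − 1.645 = Φ⁻¹(0.8) = 0.842, giving δ = 2.486.
(For δ > 0 the lower-tail rejection region contributes negligibly to power, so the one-term inversion is standard.)
δ = d·√n ⇒ n = (δ/d)² = (2.486 / 0.87)² = 8.17.
Round up to the next whole unit.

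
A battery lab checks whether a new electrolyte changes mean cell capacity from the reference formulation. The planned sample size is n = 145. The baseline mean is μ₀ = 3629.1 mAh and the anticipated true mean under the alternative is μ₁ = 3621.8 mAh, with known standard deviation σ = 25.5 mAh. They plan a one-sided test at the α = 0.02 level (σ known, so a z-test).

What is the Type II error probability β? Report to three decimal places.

β ≈ 0.082

Standardized effect: d = |μ₁ − μ₀| / σ = |3621.8 − 3629.1| / 25.5 = 0.2863
Noncentrality parameter: δ = d·√n = 0.2863 × √145 = 3.4472
Critical value for a one-sided test at α = 0.02: z_α = 2.054.
Power = Φ(δ − 2.054) = Φ(1.393) = 0.9183.
Type II error: β = 1 − power = 1 − 0.9183 = 0.0817.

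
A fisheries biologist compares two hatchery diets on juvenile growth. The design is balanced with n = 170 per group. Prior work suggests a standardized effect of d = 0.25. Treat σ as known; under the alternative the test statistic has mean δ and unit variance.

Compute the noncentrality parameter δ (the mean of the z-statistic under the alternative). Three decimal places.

The noncentrality parameter scales effect size by the design's sample-size factor: δ = d·√(n/2) = 0.25 × √(170/2) = 2.3049

δ ≈ 2.305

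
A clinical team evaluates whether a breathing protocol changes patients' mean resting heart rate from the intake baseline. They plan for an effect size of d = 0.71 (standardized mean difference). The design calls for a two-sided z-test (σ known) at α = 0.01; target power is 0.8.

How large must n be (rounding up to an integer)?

n = 24

For power 0.8 need Φ(δ − z_{0.005}) = 0.8, so δ = z_{0.005} + z_{0.20} = 2.576 + 0.842 = 3.417.
(The Φ(−δ − z_{α/2}) term is vanishingly small for δ > 0 and is dropped in the standard sample-size formula.)
δ = d·√n ⇒ n = (δ/d)² = (3.417 / 0.71)² = 23.17.
Rounding up, n = 24.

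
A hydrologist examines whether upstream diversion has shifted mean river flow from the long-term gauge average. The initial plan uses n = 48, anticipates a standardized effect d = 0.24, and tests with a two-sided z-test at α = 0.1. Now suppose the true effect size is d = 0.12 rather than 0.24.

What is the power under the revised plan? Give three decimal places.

Power ≈ 0.215

With d = 0.12: δ = d·√n = 0.12 × √48 = 0.8314. Critical value z_{0.05} = 1.645.
Revised power = Φ(δ − 1.645) + Φ(−δ − 1.645) = Φ(-0.813) + Φ(-2.476) = 0.2080 + 0.0066 = 0.2146.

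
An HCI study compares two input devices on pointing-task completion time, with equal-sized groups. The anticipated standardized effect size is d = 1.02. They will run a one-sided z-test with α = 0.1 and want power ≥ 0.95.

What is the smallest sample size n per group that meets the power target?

For power 0.95 need Φ(δ − z_{0.1}) = 0.95, so δ = z_{0.1} + z_{0.05} = 1.282 + 1.645 = 2.926.
δ = d·√(n/2) ⇒ n = 2(δ/d)² = 2 × (2.926 / 1.02)² = 16.46.
Round up to the next whole unit.

n = 17 per group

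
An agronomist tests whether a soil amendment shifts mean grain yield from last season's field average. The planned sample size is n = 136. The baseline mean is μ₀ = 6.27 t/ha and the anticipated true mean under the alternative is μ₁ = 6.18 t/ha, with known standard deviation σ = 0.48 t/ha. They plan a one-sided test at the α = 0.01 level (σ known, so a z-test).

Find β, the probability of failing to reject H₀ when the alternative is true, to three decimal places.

β ≈ 0.556

Standardized effect: d = |μ₁ − μ₀| / σ = |6.18 − 6.27| / 0.48 = 0.1875
Noncentrality parameter: δ = d·√n = 0.1875 × √136 = 2.1866
One-sided α = 0.01 → critical value z_{0.01} = 2.326.
Power = Φ(δ − 2.326) = Φ(-0.140) = 0.4444.
Type II error: β = 1 − power = 1 − 0.4444 = 0.5556.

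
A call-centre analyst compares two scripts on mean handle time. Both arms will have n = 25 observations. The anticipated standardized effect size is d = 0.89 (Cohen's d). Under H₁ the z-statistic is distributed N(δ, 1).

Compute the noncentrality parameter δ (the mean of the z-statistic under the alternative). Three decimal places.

The noncentrality parameter scales effect size by the design's sample-size factor: δ = d·√(n/2) = 0.89 × √(25/2) = 3.1466

δ ≈ 3.147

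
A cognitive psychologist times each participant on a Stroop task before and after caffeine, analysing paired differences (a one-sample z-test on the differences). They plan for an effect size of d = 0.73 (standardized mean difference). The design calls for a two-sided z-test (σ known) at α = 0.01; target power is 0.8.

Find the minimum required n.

n = 22

Set Φ(δ − 2.576) = 0.8; then δ − 2.576 = Φ⁻¹(0.8) = 0.842, giving δ = 3.417.
(The Φ(−δ − z_{α/2}) term is vanishingly small for δ > 0 and is dropped in the standard sample-size formula.)
δ = d·√n ⇒ n = (δ/d)² = (3.417 / 0.73)² = 21.92.
Round up to the next whole unit.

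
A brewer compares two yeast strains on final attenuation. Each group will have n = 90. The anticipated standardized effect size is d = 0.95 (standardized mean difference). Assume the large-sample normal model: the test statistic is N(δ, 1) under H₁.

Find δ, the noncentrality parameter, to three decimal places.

δ ≈ 6.373

The noncentrality parameter scales effect size by the design's sample-size factor: δ = d·√(n/2) = 0.95 × √(90/2) = 6.3728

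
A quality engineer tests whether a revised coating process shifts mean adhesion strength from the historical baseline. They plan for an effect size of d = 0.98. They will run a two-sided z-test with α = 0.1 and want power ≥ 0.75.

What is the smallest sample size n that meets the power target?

For power 0.75 need Φ(δ − z_{0.05}) = 0.75, so δ = z_{0.05} + z_{0.25} = 1.645 + 0.674 = 2.319.
(The Φ(−δ − z_{α/2}) term is vanishingly small for δ > 0 and is dropped in the standard sample-size formula.)
δ = d·√n ⇒ n = (δ/d)² = (2.319 / 0.98)² = 5.60.
Rounding up, n = 6.

n = 6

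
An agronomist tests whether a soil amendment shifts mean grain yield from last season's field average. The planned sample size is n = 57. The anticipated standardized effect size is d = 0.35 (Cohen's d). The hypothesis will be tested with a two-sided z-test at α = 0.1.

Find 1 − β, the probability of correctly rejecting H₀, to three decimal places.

Power ≈ 0.841

Noncentrality parameter: δ = d·√n = 0.35 × √57 = 2.6424
Critical value for a two-sided test at α = 0.1: z_{α/2} = 1.645.
Power = Φ(δ − 1.645) + Φ(−δ − 1.645) = Φ(0.998) + Φ(-4.287) = 0.8408 + 0.0000 = 0.8408.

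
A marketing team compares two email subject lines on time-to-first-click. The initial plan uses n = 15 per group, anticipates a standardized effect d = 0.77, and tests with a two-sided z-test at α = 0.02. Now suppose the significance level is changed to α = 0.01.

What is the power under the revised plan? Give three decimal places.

Power ≈ 0.320

δ = d·√(n/2) = 0.77 × √(15/2) = 2.1087 (unchanged). New critical value: z_{0.005} = 2.576.
Revised power = Φ(δ − 2.576) + Φ(−δ − 2.576) = Φ(-0.467) + Φ(-4.685) = 0.3202 + 0.0000 = 0.3202.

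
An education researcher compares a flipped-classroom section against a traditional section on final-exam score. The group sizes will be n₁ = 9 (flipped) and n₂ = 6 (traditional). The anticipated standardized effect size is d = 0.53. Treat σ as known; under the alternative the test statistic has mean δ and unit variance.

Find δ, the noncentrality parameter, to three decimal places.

The noncentrality parameter scales effect size by the design's sample-size factor: δ = d / √(1/n₁ + 1/n₂) = 0.53 / √(1/9 + 1/6) = 1.0056

δ ≈ 1.006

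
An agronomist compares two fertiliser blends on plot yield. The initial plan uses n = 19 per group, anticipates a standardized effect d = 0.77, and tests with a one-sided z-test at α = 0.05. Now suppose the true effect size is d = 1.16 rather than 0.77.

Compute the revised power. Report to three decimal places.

Power ≈ 0.973

With d = 1.16: δ = d·√(n/2) = 1.16 × √(19/2) = 3.5754. Critical value z_{0.05} = 1.645.
Revised power = Φ(δ − 1.645) = Φ(1.931) = 0.9732.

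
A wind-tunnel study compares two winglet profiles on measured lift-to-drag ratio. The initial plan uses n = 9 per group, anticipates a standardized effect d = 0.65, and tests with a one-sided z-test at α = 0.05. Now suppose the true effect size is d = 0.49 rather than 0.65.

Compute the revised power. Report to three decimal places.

Power ≈ 0.272

With d = 0.49: δ = d·√(n/2) = 0.49 × √(9/2) = 1.0394. Critical value z_{0.05} = 1.645.
Revised power = P(Z > 1.645 − δ) = Φ(-0.605) = 0.2725.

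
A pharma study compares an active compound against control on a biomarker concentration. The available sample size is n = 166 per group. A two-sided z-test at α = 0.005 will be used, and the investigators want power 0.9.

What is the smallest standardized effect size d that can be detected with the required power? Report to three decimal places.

d ≈ 0.449

Need Φ(δ − 2.807) = 0.9, so δ = 2.807 + 1.282 = 4.089.
(Lower-tail contribution to power is negligible for δ > 0.)
δ = d·√(n/2) ⇒ d = δ/√(n/2) = 4.089/√(166/2) = 0.4488.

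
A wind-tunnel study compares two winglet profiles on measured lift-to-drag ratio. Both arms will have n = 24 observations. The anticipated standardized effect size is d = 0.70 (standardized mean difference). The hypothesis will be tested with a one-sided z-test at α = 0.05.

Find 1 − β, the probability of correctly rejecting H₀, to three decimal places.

Power ≈ 0.782

Noncentrality parameter: δ = d·√(n/2) = 0.70 × √(24/2) = 2.4249
One-sided α = 0.05 → critical value z_{0.05} = 1.645.
Power = P(Z > 1.645 − δ) = Φ(0.780) = 0.7823.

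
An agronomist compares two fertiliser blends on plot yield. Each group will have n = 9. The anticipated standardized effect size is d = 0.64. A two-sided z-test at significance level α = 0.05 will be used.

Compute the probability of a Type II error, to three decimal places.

Noncentrality parameter: δ = d·√(n/2) = 0.64 × √(9/2) = 1.3576
Critical value for a two-sided test at α = 0.05: z_{α/2} = 1.960.
Power = Φ(δ − 1.960) + Φ(−δ − 1.960) = Φ(-0.602) + Φ(-3.318) = 0.2735 + 0.0005 = 0.2739.
Type II error: β = 1 − power = 1 − 0.2739 = 0.7261.

β ≈ 0.726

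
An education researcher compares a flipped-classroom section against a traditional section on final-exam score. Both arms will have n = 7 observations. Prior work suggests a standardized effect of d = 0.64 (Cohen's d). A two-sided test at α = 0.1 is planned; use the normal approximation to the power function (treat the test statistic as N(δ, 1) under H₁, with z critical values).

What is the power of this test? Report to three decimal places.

Power ≈ 0.329

Noncentrality parameter: δ = d·√(n/2) = 0.64 × √(7/2) = 1.1973
Two-sided α = 0.1 → critical value z_{0.05} = 1.645.
Power = Φ(δ − 1.645) + Φ(−δ − 1.645) = Φ(-0.448) + Φ(-2.842) = 0.3272 + 0.0022 = 0.3295.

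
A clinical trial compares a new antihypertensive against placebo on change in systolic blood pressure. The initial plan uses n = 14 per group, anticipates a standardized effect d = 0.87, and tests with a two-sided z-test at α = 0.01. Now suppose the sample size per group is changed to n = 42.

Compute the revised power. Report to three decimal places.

Power ≈ 0.921

With n = 42 per group: δ = d·√(n/2) = 0.87 × √(42/2) = 3.9868. Critical value z_{0.005} = 2.576.
Revised power = Φ(δ − 2.576) + Φ(−δ − 2.576) = Φ(1.411) + Φ(-6.563) = 0.9209 + 0.0000 = 0.9209.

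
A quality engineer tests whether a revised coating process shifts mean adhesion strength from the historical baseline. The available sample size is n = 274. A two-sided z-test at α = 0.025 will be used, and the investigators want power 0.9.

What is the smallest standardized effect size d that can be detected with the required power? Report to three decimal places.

d ≈ 0.213

Need Φ(δ − 2.241) = 0.9, so δ = 2.241 + 1.282 = 3.523.
(The second rejection-region term Φ(−δ − z_{α/2}) is negligible and dropped.)
δ = d·√n ⇒ d = δ/√n = 3.523/√274 = 0.2128.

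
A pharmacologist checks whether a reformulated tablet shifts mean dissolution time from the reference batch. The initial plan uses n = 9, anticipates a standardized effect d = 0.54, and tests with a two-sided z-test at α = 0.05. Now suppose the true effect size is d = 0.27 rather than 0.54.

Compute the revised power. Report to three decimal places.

Power ≈ 0.128

With d = 0.27: δ = d·√n = 0.27 × √9 = 0.8100. Critical value z_{0.025} = 1.960.
Revised power = Φ(δ − 1.960) + Φ(−δ − 1.960) = Φ(-1.150) + Φ(-2.770) = 0.1251 + 0.0028 = 0.1279.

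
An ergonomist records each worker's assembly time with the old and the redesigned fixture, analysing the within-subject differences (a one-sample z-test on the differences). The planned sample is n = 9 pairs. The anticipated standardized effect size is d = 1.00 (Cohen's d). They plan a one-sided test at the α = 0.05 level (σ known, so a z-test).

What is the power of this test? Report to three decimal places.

Noncentrality parameter: δ = d·√n = 1.00 × √9 = 3.0000
Critical value for a one-sided test at α = 0.05: z_α = 1.645.
Power = P(Z > 1.645 − δ) = Φ(1.355) = 0.9123.

Power ≈ 0.912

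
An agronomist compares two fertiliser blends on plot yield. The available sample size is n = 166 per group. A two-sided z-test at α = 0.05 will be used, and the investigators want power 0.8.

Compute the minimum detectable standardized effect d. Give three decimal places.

d ≈ 0.308

Need Φ(δ − 1.960) = 0.8, so δ = 1.960 + 0.842 = 2.802.
(Lower-tail contribution to power is negligible for δ > 0.)
δ = d·√(n/2) ⇒ d = δ/√(n/2) = 2.802/√(166/2) = 0.3075.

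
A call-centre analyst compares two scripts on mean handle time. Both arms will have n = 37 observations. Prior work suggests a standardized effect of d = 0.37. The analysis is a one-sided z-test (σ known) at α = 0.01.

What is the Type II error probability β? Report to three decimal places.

β ≈ 0.769

Noncentrality parameter: δ = d·√(n/2) = 0.37 × √(37/2) = 1.5914
One-sided α = 0.01 → critical value z_{0.01} = 2.326.
Power = P(Z > 2.326 − δ) = Φ(-0.735) = 0.2312.
Type II error: β = 1 − power = 1 − 0.2312 = 0.7688.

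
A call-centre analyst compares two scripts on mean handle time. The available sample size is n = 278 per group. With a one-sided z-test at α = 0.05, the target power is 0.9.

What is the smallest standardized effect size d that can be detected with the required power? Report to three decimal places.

d ≈ 0.248

Required noncentrality: δ = z_{0.05} + z_{0.10} = 1.645 + 1.282 = 2.926.
δ = d·√(n/2) ⇒ d = δ/√(n/2) = 2.926/√(278/2) = 0.2482.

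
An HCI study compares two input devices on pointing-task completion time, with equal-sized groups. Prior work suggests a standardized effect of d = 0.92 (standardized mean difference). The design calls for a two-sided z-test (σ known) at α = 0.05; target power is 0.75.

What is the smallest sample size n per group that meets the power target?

For power 0.75 need Φ(δ − z_{0.025}) = 0.75, so δ = z_{0.025} + z_{0.25} = 1.960 + 0.674 = 2.634.
(The Φ(−δ − z_{α/2}) term is vanishingly small for δ > 0 and is dropped in the standard sample-size formula.)
δ = d·√(n/2) ⇒ n = 2(δ/d)² = 2 × (2.634 / 0.92)² = 16.40.
Round up to the next whole unit.

n = 17 per group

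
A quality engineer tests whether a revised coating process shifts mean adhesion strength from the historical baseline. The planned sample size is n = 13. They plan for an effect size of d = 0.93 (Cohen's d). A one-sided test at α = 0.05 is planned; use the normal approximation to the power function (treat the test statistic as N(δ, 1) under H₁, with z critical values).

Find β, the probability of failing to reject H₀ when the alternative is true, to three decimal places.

Noncentrality parameter: δ = d·√n = 0.93 × √13 = 3.3532
Critical value for a one-sided test at α = 0.05: z_α = 1.645.
Power = Φ(δ − 1.645) = Φ(1.708) = 0.9562.
Type II error: β = 1 − power = 1 − 0.9562 = 0.0438.

β ≈ 0.044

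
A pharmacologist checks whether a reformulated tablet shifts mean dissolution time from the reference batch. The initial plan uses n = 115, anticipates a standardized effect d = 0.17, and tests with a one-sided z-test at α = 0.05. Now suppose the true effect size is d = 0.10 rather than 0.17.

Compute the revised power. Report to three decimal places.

With d = 0.10: δ = d·√n = 0.10 × √115 = 1.0724. Critical value z_{0.05} = 1.645.
Revised power = P(Z > 1.645 − δ) = Φ(-0.572) = 0.2835.

Power ≈ 0.284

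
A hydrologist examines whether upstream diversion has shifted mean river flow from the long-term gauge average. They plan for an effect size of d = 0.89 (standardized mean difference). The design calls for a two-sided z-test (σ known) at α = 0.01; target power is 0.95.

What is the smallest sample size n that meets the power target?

For power 0.95 need Φ(δ − z_{0.005}) = 0.95, so δ = z_{0.005} + z_{0.05} = 2.576 + 1.645 = 4.221.
(The Φ(−δ − z_{α/2}) term is vanishingly small for δ > 0 and is dropped in the standard sample-size formula.)
δ = d·√n ⇒ n = (δ/d)² = (4.221 / 0.89)² = 22.49.
Rounding up, n = 23.

n = 23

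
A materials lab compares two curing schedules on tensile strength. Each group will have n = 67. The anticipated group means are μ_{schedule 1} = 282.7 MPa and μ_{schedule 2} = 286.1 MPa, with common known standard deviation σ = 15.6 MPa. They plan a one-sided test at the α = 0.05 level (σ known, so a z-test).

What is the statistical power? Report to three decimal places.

Power ≈ 0.351

Standardized effect: d = |μ_{schedule 1} − μ_{schedule 2}| / σ = |282.7 − 286.1| / 15.6 = 0.2179
Noncentrality parameter: δ = d·√(n/2) = 0.2179 × √(67/2) = 1.2615
Critical value for a one-sided test at α = 0.05: z_α = 1.645.
Power = Φ(δ − 1.645) = Φ(-0.383) = 0.3507.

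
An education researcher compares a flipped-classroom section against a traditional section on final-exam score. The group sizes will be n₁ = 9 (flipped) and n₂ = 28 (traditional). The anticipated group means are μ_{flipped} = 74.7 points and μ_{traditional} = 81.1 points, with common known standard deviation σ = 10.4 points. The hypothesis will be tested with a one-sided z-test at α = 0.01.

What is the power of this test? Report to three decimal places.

Standardized effect: d = |μ_{flipped} − μ_{traditional}| / σ = |74.7 − 81.1| / 10.4 = 0.6154
Noncentrality parameter: δ = d / √(1/n₁ + 1/n₂) = 0.6154 / √(1/9 + 1/28) = 1.6060
One-sided α = 0.01 → critical value z_{0.01} = 2.326.
Power = P(Z > 2.326 − δ) = Φ(-0.720) = 0.2357.

Power ≈ 0.236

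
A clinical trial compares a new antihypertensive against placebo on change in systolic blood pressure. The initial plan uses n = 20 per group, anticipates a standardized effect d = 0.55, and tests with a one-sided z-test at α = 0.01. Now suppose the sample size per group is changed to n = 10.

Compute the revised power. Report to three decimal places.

With n = 10 per group: δ = d·√(n/2) = 0.55 × √(10/2) = 1.2298. Critical value z_{0.01} = 2.326.
Revised power = Φ(δ − 2.326) = Φ(-1.097) = 0.1364.

Power ≈ 0.136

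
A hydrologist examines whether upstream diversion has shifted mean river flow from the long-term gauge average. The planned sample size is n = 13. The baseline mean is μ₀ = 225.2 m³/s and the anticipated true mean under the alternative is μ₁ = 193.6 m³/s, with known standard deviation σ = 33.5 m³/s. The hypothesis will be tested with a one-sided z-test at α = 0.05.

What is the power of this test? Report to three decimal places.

Power ≈ 0.960

Standardized effect: d = |μ₁ − μ₀| / σ = |193.6 − 225.2| / 33.5 = 0.9433
Noncentrality parameter: δ = d·√n = 0.9433 × √13 = 3.4011
One-sided α = 0.05 → critical value z_{0.05} = 1.645.
Power = P(Z > 1.645 − δ) = Φ(1.756) = 0.9605.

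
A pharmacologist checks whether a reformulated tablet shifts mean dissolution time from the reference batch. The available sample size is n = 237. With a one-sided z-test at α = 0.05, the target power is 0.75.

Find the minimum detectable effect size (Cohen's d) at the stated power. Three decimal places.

Required noncentrality: δ = z_{0.05} + z_{0.25} = 1.645 + 0.674 = 2.319.
δ = d·√n ⇒ d = δ/√n = 2.319/√237 = 0.1507.

d ≈ 0.151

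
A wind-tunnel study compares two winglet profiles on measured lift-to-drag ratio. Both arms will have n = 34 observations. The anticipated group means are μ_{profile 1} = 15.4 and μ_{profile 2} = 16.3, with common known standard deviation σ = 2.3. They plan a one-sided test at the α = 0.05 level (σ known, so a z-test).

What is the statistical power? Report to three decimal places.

Standardized effect: d = |μ_{profile 1} − μ_{profile 2}| / σ = |15.4 − 16.3| / 2.3 = 0.3913
Noncentrality parameter: δ = d·√(n/2) = 0.3913 × √(34/2) = 1.6134
One-sided α = 0.05 → critical value z_{0.05} = 1.645.
Power = P(Z > 1.645 − δ) = Φ(-0.031) = 0.4874.

Power ≈ 0.487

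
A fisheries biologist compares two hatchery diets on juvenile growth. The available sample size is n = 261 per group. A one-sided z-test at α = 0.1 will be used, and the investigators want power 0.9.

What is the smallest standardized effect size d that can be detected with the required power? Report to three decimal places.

Need Φ(δ − 1.282) = 0.9, so δ = 1.282 + 1.282 = 2.563.
δ = d·√(n/2) ⇒ d = δ/√(n/2) = 2.563/√(261/2) = 0.2244.

d ≈ 0.224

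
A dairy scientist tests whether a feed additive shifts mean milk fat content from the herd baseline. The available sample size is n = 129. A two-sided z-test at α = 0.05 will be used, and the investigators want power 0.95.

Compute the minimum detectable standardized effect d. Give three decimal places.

d ≈ 0.317

Need Φ(δ − 1.960) = 0.95, so δ = 1.960 + 1.645 = 3.605.
(The second rejection-region term Φ(−δ − z_{α/2}) is negligible and dropped.)
δ = d·√n ⇒ d = δ/√n = 3.605/√129 = 0.3174.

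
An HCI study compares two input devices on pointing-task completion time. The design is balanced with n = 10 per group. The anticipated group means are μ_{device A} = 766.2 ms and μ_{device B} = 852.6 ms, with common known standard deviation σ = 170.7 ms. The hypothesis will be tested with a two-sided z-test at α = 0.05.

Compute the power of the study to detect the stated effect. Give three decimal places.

Standardized effect: d = |μ_{device A} − μ_{device B}| / σ = |766.2 − 852.6| / 170.7 = 0.5062
Noncentrality parameter: δ = d·√(n/2) = 0.5062 × √(10/2) = 1.1318
Two-sided α = 0.05 → critical value z_{0.025} = 1.960.
Power = Φ(δ − 1.960) + Φ(−δ − 1.960) = Φ(-0.828) + Φ(-3.092) = 0.2038 + 0.0010 = 0.2048.

Power ≈ 0.205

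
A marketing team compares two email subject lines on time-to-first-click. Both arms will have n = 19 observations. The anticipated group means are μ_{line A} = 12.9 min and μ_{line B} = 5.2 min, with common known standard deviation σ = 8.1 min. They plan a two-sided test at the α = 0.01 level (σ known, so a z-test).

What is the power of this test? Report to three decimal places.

Standardized effect: d = |μ_{line A} − μ_{line B}| / σ = |12.9 − 5.2| / 8.1 = 0.9506
Noncentrality parameter: λ = d·√(n/2) = 0.9506 × √(19/2) = 2.9300
Critical value for a two-sided test at α = 0.01: z_{α/2} = 2.576.
Power = Φ(λ − 2.576) + Φ(−λ − 2.576) = Φ(0.354) + Φ(-5.506) = 0.6384 + 0.0000 = 0.6384.

Power ≈ 0.638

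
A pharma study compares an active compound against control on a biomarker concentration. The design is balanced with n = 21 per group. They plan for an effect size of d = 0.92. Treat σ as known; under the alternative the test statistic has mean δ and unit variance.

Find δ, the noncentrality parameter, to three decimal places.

δ = d·√(n/2) = 0.92 × √(21/2) = 2.9811

δ ≈ 2.981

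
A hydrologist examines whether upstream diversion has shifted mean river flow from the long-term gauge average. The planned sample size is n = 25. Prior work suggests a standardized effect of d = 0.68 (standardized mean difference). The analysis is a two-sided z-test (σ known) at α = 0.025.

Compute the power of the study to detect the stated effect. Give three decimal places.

Power ≈ 0.877

Noncentrality parameter: δ = d·√n = 0.68 × √25 = 3.4000
Two-sided α = 0.025 → critical value z_{0.0125} = 2.241.
Power = Φ(δ − 2.241) + Φ(−δ − 2.241) = Φ(1.159) + Φ(-5.641) = 0.8767 + 0.0000 = 0.8767.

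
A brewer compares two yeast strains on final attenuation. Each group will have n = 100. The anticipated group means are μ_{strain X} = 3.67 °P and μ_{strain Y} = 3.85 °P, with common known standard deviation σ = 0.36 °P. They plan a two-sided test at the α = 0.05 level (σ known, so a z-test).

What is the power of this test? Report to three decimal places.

Power ≈ 0.942

Standardized effect: d = |μ_{strain X} − μ_{strain Y}| / σ = |3.67 − 3.85| / 0.36 = 0.5000
Noncentrality parameter: δ = d·√(n/2) = 0.5000 × √(100/2) = 3.5355
Two-sided α = 0.05 → critical value z_{0.025} = 1.960.
Power = Φ(δ − 1.960) + Φ(−δ − 1.960) = Φ(1.576) + Φ(-5.495) = 0.9424 + 0.0000 = 0.9424.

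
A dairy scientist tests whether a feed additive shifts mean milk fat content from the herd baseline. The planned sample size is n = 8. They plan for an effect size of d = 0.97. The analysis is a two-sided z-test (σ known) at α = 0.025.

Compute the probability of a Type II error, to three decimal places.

β ≈ 0.308

Noncentrality parameter: δ = d·√n = 0.97 × √8 = 2.7436
Two-sided α = 0.025 → critical value z_{0.0125} = 2.241.
Power = Φ(δ − 2.241) + Φ(−δ − 2.241) = Φ(0.502) + Φ(-4.985) = 0.6922 + 0.0000 = 0.6922.
Type II error: β = 1 − power = 1 − 0.6922 = 0.3078.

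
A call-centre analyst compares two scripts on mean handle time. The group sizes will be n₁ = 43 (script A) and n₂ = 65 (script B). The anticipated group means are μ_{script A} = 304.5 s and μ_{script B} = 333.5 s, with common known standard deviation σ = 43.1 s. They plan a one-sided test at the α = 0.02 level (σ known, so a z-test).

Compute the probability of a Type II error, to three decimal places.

Standardized effect: d = |μ_{script A} − μ_{script B}| / σ = |304.5 − 333.5| / 43.1 = 0.6729
Noncentrality parameter: δ = d / √(1/n₁ + 1/n₂) = 0.6729 / √(1/43 + 1/65) = 3.4229
Critical value for a one-sided test at α = 0.02: z_α = 2.054.
Power = Φ(δ − 2.054) = Φ(1.369) = 0.9145.
Type II error: β = 1 − power = 1 − 0.9145 = 0.0855.

β ≈ 0.085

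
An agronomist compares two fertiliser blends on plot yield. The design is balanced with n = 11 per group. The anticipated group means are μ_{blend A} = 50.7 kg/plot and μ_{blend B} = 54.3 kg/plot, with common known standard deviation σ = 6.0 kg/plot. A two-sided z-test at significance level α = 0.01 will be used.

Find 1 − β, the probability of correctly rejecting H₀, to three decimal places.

Power ≈ 0.121

Standardized effect: d = |μ_{blend A} − μ_{blend B}| / σ = |50.7 − 54.3| / 6.0 = 0.6000
Noncentrality parameter: δ = d·√(n/2) = 0.6000 × √(11/2) = 1.4071
Two-sided α = 0.01 → critical value z_{0.005} = 2.576.
Power = Φ(δ − 2.576) + Φ(−δ − 2.576) = Φ(-1.169) + Φ(-3.983) = 0.1213 + 0.0000 = 0.1213.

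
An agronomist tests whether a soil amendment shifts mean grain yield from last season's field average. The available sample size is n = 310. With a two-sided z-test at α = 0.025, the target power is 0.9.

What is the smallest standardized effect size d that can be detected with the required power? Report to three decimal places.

d ≈ 0.200

Need Φ(δ − 2.241) = 0.9, so δ = 2.241 + 1.282 = 3.523.
(Lower-tail contribution to power is negligible for δ > 0.)
δ = d·√n ⇒ d = δ/√n = 3.523/√310 = 0.2001.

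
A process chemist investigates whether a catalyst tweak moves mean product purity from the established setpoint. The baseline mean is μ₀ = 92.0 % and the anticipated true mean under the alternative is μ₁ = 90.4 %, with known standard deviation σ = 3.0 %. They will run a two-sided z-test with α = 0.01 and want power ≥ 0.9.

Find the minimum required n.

Standardized effect: d = |μ₁ − μ₀| / σ = |90.4 − 92.0| / 3.0 = 0.5333
For power 0.9 need Φ(δ − z_{0.005}) = 0.9, so δ = z_{0.005} + z_{0.10} = 2.576 + 1.282 = 3.857.
(Ignoring the negligible lower-tail rejection probability gives the usual closed-form inversion.)
δ = d·√n ⇒ n = (δ/d)² = (3.857 / 0.5333)² = 52.31.
Rounding up, n = 53.

n = 53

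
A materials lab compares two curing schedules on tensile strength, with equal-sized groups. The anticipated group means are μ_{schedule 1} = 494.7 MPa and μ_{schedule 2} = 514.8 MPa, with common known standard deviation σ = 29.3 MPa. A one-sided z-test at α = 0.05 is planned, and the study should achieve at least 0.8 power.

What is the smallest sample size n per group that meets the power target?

Standardized effect: d = |μ_{schedule 1} − μ_{schedule 2}| / σ = |494.7 − 514.8| / 29.3 = 0.6860
Set Φ(δ − 1.645) = 0.8; then δ − 1.645 = Φ⁻¹(0.8) = 0.842, giving δ = 2.486.
δ = d·√(n/2) ⇒ n = 2(δ/d)² = 2 × (2.486 / 0.6860)² = 26.27.
Rounding up, n = 27 per group.

n = 27 per group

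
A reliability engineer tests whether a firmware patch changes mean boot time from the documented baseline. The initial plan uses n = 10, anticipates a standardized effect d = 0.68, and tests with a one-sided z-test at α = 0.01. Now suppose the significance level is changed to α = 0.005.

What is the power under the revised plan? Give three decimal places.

Power ≈ 0.335

δ = d·√n = 0.68 × √10 = 2.1503 (unchanged). New critical value: z_{0.005} = 2.576.
Revised power = P(Z > 2.576 − δ) = Φ(-0.425) = 0.3352.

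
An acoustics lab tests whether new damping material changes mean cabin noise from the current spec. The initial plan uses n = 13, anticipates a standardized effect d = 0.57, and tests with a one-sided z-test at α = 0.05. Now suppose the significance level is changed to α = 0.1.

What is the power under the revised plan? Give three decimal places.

δ = d·√n = 0.57 × √13 = 2.0552 (unchanged). New critical value: z_{0.1} = 1.282.
Revised power = P(Z > 1.282 − δ) = Φ(0.774) = 0.7804.

Power ≈ 0.780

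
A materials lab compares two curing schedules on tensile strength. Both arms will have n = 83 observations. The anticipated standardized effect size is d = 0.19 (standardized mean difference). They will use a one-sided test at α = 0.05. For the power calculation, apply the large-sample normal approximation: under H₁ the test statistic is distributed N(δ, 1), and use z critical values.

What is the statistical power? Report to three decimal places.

Noncentrality parameter: δ = d·√(n/2) = 0.19 × √(83/2) = 1.2240
One-sided α = 0.05 → critical value z_{0.05} = 1.645.
Power = P(Z > 1.645 − δ) = Φ(-0.421) = 0.3369.

Power ≈ 0.337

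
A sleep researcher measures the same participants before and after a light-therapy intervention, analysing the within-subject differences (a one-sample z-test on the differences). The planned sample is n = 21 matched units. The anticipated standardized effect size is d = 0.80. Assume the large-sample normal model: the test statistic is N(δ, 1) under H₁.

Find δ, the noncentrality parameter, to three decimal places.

δ = d·√n = 0.80 × √21 = 3.6661

δ ≈ 3.666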